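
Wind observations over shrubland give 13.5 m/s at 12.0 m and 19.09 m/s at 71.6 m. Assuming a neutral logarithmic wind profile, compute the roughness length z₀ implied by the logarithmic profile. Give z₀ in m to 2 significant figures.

z₀ ≈ 0.16 m

Log law: V(z) ∝ ln(z/z₀). With r = V₁/V₂ = 13.5/19.09 = 0.70718,
r · ln(z₂/z₀) = ln(z₁/z₀) ⇒ ln z₀ = (ln z₁ − r·ln z₂)/(1 − r)
ln z₀ = (2.48491 − 0.70718×4.27110) / 0.29282 = -1.8288
z₀ = exp(-1.8288) = 0.1606 m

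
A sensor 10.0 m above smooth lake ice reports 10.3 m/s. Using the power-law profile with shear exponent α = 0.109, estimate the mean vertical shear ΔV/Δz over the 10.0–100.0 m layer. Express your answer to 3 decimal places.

Power law: V₂ = V₁ · (z₂/z₁)^α = 10.3 × (10.0000)^0.109 = 13.2385 m/s
ΔV/Δz = (13.2385 − 10.3)/(100.0 − 10.0) = 2.9385/90.0000 = 0.03265 m/s/m

0.033 m/s/m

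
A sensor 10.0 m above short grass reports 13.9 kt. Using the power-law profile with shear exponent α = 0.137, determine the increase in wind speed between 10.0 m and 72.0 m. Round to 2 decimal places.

4.32 kt

Power law: V₂ = V₁ · (z₂/z₁)^α = 13.9 × (7.2000)^0.137 = 18.2167 kt
ΔV = 18.2167 − 13.9 = 4.3167 kt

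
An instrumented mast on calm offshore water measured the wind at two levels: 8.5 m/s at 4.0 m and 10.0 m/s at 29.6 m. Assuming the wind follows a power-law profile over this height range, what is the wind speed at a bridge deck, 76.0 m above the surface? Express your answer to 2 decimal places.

First find α: α = ln(V₂/V₁)/ln(z₂/z₁) = ln(10.0/8.5)/ln(29.6/4.0) = 0.16252/2.00148 = 0.0812
Extrapolate from 29.6 m to 76.0 m: V₃ = 10.0 × (76.0/29.6)^0.0812 = 10.0 × 1.0796 = 10.7958 m/s

10.80 m/s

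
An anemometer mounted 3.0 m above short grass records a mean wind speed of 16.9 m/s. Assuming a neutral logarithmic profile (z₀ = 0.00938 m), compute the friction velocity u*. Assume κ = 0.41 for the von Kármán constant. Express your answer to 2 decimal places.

Log law: V(z) = (u*/κ) · ln(z/z₀) ⇒ u* = κ · V / ln(z/z₀)
u* = 0.41 × 16.9 / ln(3.0/0.00938) = 0.41 × 16.9 / 5.7678
   = 6.9290 / 5.7678 = 1.2013 m/s

u* ≈ 1.20 m/s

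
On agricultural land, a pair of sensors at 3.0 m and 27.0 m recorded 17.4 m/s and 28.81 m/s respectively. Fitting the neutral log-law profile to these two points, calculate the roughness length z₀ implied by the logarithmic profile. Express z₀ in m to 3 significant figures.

Log law: V(z) ∝ ln(z/z₀). With r = V₁/V₂ = 17.4/28.81 = 0.60396,
r · ln(z₂/z₀) = ln(z₁/z₀) ⇒ ln z₀ = (ln z₁ − r·ln z₂)/(1 − r)
ln z₀ = (1.09861 − 0.60396×3.29584) / 0.39604 = -2.2521
z₀ = exp(-2.2521) = 0.1052 m

z₀ ≈ 0.105 m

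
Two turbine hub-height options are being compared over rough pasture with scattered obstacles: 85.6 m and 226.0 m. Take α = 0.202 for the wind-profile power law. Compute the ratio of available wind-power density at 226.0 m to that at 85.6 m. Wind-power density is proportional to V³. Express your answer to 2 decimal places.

Speed ratio: V_B/V_A = (z_B/z_A)^α = (226.0/85.6)^0.202 = (2.6402)^0.202 = 1.21666
Power-density ratio: P_B/P_A = (V_B/V_A)³ = (1.21666)³ = 1.80099

1.80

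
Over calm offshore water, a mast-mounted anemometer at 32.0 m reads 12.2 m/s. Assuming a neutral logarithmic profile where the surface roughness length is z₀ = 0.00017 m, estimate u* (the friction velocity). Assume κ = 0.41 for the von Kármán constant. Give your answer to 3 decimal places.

u* ≈ 0.412 m/s

Log law: V(z) = (u*/κ) · ln(z/z₀) ⇒ u* = κ · V / ln(z/z₀)
u* = 0.41 × 12.2 / ln(32.0/0.00017) = 0.41 × 12.2 / 12.1454
   = 5.0020 / 12.1454 = 0.4118 m/s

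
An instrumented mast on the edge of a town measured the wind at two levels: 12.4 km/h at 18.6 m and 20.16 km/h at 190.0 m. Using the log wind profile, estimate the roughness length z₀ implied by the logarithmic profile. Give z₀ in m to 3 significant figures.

Log law: V(z) ∝ ln(z/z₀). With r = V₁/V₂ = 12.4/20.16 = 0.61508,
r · ln(z₂/z₀) = ln(z₁/z₀) ⇒ ln z₀ = (ln z₁ − r·ln z₂)/(1 − r)
ln z₀ = (2.92316 − 0.61508×5.24702) / 0.38492 = -0.7902
z₀ = exp(-0.7902) = 0.4537 m

z₀ ≈ 0.454 m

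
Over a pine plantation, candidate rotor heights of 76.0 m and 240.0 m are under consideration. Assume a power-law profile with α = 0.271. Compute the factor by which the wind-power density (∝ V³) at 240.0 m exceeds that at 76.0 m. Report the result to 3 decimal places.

2.547

Speed ratio: V_B/V_A = (z_B/z_A)^α = (240.0/76.0)^0.271 = (3.1579)^0.271 = 1.36564
Power-density ratio: P_B/P_A = (V_B/V_A)³ = (1.36564)³ = 2.54689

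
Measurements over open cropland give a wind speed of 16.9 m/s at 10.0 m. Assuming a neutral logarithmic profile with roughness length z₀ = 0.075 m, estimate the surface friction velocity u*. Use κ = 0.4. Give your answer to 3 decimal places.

Log law: V(z) = (u*/κ) · ln(z/z₀) ⇒ u* = κ · V / ln(z/z₀)
u* = 0.4 × 16.9 / ln(10.0/0.075) = 0.4 × 16.9 / 4.8929
   = 6.7600 / 4.8929 = 1.3816 m/s

u* ≈ 1.382 m/s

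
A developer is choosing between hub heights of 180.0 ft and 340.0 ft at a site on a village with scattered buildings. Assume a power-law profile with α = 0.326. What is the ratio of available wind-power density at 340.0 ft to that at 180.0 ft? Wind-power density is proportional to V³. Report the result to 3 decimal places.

1.863

Speed ratio: V_B/V_A = (z_B/z_A)^α = (340.0/180.0)^0.326 = (1.8889)^0.326 = 1.23039
Power-density ratio: P_B/P_A = (V_B/V_A)³ = (1.23039)³ = 1.86264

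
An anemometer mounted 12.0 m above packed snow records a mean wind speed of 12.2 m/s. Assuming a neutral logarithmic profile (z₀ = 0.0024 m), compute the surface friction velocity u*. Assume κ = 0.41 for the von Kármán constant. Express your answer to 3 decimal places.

u* ≈ 0.587 m/s

Log law: V(z) = (u*/κ) · ln(z/z₀) ⇒ u* = κ · V / ln(z/z₀)
u* = 0.41 × 12.2 / ln(12.0/0.0024) = 0.41 × 12.2 / 8.5172
   = 5.0020 / 8.5172 = 0.5873 m/s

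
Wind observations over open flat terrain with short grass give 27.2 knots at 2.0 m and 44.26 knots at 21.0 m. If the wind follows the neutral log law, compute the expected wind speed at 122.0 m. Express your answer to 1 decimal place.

Log law: V ∝ ln(z/z₀). From the pair, with r = V₁/V₂ = 0.61455,
ln z₀ = (ln z₁ − r·ln z₂)/(1 − r) = (0.6931 − 0.61455×3.0445)/0.38545 = -3.0558 → z₀ = 0.04708 m
V₃ = V₁ · ln(z₃/z₀)/ln(z₁/z₀) = 27.2 × 7.8598/3.7490 = 57.0257 knots

57.0 knots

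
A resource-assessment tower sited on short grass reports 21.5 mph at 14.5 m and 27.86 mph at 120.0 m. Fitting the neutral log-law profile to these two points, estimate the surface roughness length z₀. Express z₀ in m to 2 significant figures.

z₀ ≈ 0.011 m

Log law: V(z) ∝ ln(z/z₀). With r = V₁/V₂ = 21.5/27.86 = 0.77172,
r · ln(z₂/z₀) = ln(z₁/z₀) ⇒ ln z₀ = (ln z₁ − r·ln z₂)/(1 − r)
ln z₀ = (2.67415 − 0.77172×4.78749) / 0.22828 = -4.4700
z₀ = exp(-4.4700) = 0.01145 m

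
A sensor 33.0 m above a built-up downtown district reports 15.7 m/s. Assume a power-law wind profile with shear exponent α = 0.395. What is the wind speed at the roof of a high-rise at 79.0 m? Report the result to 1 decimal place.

22.2 m/s

Power-law profile: V₂ = V₁ · (z₂/z₁)^α
V₂ = 15.7 × (79.0/33.0)^0.395 = 15.7 × (2.3939)^0.395
    = 15.7 × 1.4117 = 22.1641 m/s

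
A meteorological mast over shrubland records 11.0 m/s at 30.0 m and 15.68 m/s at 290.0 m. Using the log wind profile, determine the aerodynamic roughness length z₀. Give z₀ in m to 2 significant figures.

z₀ ≈ 0.14 m

Log law: V(z) ∝ ln(z/z₀). With r = V₁/V₂ = 11.0/15.68 = 0.70153,
r · ln(z₂/z₀) = ln(z₁/z₀) ⇒ ln z₀ = (ln z₁ − r·ln z₂)/(1 − r)
ln z₀ = (3.40120 − 0.70153×5.66988) / 0.29847 = -1.9312
z₀ = exp(-1.9312) = 0.1450 m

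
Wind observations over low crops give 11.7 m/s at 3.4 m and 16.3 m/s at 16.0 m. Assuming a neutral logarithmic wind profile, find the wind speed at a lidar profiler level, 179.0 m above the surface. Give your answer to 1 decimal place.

Log law: V ∝ ln(z/z₀). From the pair, with r = V₁/V₂ = 0.71779,
ln z₀ = (ln z₁ − r·ln z₂)/(1 − r) = (1.2238 − 0.71779×2.7726)/0.28221 = -2.7156 → z₀ = 0.06617 m
V₃ = V₁ · ln(z₃/z₀)/ln(z₁/z₀) = 11.7 × 7.9030/3.9394 = 23.4720 m/s

23.5 m/s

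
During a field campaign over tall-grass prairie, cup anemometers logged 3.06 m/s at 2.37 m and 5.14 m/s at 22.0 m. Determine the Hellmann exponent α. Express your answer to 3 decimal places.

Power law: V₂/V₁ = (z₂/z₁)^α ⇒ α = ln(V₂/V₁) / ln(z₂/z₁)
α = ln(5.14/3.06) / ln(22.0/2.37) = ln(1.6797) / ln(9.2827)
  = 0.51864 / 2.22815 = 0.23277

α ≈ 0.233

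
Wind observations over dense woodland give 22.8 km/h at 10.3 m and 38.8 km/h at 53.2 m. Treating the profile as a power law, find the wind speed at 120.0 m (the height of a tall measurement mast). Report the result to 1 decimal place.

First find α: α = ln(V₂/V₁)/ln(z₂/z₁) = ln(38.8/22.8)/ln(53.2/10.3) = 0.53166/1.64191 = 0.3238
Extrapolate from 53.2 m to 120.0 m: V₃ = 38.8 × (120.0/53.2)^0.3238 = 38.8 × 1.3013 = 50.4919 km/h

50.5 km/h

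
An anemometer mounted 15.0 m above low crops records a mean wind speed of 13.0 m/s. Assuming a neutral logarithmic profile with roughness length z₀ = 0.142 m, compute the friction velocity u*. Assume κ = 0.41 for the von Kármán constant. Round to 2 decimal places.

u* ≈ 1.14 m/s

Log law: V(z) = (u*/κ) · ln(z/z₀) ⇒ u* = κ · V / ln(z/z₀)
u* = 0.41 × 13.0 / ln(15.0/0.142) = 0.41 × 13.0 / 4.6600
   = 5.3300 / 4.6600 = 1.1438 m/s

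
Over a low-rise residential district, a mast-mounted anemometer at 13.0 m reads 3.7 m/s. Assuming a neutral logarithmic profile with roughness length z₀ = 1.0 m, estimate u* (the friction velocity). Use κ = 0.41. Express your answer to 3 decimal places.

Log law: V(z) = (u*/κ) · ln(z/z₀) ⇒ u* = κ · V / ln(z/z₀)
u* = 0.41 × 3.7 / ln(13.0/1.0) = 0.41 × 3.7 / 2.5649
   = 1.5170 / 2.5649 = 0.5914 m/s

u* ≈ 0.591 m/s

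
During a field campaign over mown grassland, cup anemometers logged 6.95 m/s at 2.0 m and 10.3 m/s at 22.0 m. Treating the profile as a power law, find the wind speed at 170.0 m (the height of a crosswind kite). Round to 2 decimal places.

14.41 m/s

First find α: α = ln(V₂/V₁)/ln(z₂/z₁) = ln(10.3/6.95)/ln(22.0/2.0) = 0.39340/2.39790 = 0.1641
Extrapolate from 22.0 m to 170.0 m: V₃ = 10.3 × (170.0/22.0)^0.1641 = 10.3 × 1.3986 = 14.4055 m/s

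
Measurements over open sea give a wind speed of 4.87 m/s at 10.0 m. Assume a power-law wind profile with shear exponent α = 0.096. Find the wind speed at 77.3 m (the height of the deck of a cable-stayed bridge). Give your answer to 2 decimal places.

Power-law profile: V₂ = V₁ · (z₂/z₁)^α
V₂ = 4.87 × (77.3/10.0)^0.096 = 4.87 × (7.7300)^0.096
    = 4.87 × 1.2169 = 5.9264 m/s

5.93 m/s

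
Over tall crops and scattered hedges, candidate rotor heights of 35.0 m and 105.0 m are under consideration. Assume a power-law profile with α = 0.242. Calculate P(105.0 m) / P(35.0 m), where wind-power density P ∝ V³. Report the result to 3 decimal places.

Speed ratio: V_B/V_A = (z_B/z_A)^α = (105.0/35.0)^0.242 = (3.0000)^0.242 = 1.30456
Power-density ratio: P_B/P_A = (V_B/V_A)³ = (1.30456)³ = 2.22019

2.220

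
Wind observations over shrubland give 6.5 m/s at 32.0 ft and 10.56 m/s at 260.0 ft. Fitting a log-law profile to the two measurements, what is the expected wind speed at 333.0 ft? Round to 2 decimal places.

Log law: V ∝ ln(z/z₀). From the pair, with r = V₁/V₂ = 0.61553,
ln z₀ = (ln z₁ − r·ln z₂)/(1 − r) = (3.4657 − 0.61553×5.5607)/0.38447 = 0.1118 → z₀ = 1.118 ft
V₃ = V₁ · ln(z₃/z₀)/ln(z₁/z₀) = 6.5 × 5.6964/3.3540 = 11.0396 m/s

11.04 m/s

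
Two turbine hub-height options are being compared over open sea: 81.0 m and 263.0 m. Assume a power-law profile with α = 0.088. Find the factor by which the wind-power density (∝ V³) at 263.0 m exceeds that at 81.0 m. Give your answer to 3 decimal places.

1.365

Speed ratio: V_B/V_A = (z_B/z_A)^α = (263.0/81.0)^0.088 = (3.2469)^0.088 = 1.10920
Power-density ratio: P_B/P_A = (V_B/V_A)³ = (1.10920)³ = 1.36467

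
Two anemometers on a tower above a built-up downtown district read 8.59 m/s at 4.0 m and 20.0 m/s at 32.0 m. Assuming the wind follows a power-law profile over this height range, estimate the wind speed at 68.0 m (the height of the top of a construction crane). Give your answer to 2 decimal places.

27.17 m/s

First find α: α = ln(V₂/V₁)/ln(z₂/z₁) = ln(20.0/8.59)/ln(32.0/4.0) = 0.84513/2.07944 = 0.4064
Extrapolate from 32.0 m to 68.0 m: V₃ = 20.0 × (68.0/32.0)^0.4064 = 20.0 × 1.3585 = 27.1692 m/s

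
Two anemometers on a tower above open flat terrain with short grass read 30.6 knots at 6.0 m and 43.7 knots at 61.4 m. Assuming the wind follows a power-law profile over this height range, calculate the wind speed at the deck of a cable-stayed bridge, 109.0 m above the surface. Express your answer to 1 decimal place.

47.7 knots

First find α: α = ln(V₂/V₁)/ln(z₂/z₁) = ln(43.7/30.6)/ln(61.4/6.0) = 0.35635/2.32565 = 0.1532
Extrapolate from 61.4 m to 109.0 m: V₃ = 43.7 × (109.0/61.4)^0.1532 = 43.7 × 1.0919 = 47.7171 knots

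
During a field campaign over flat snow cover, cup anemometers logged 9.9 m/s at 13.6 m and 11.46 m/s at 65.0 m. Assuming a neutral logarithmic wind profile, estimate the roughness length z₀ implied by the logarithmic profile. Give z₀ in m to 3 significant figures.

Log law: V(z) ∝ ln(z/z₀). With r = V₁/V₂ = 9.9/11.46 = 0.86387,
r · ln(z₂/z₀) = ln(z₁/z₀) ⇒ ln z₀ = (ln z₁ − r·ln z₂)/(1 − r)
ln z₀ = (2.61007 − 0.86387×4.17439) / 0.13613 = -7.3173
z₀ = exp(-7.3173) = 0.0006639 m

z₀ ≈ 0.000664 m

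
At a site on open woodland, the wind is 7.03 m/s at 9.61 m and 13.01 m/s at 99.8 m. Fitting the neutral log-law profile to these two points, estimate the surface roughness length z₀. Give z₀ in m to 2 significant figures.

z₀ ≈ 0.61 m

Log law: V(z) ∝ ln(z/z₀). With r = V₁/V₂ = 7.03/13.01 = 0.54035,
r · ln(z₂/z₀) = ln(z₁/z₀) ⇒ ln z₀ = (ln z₁ − r·ln z₂)/(1 − r)
ln z₀ = (2.26280 − 0.54035×4.60317) / 0.45965 = -0.4885
z₀ = exp(-0.4885) = 0.6136 m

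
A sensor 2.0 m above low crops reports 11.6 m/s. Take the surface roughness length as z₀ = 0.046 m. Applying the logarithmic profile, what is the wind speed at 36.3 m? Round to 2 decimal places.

Log law: V(z) ∝ ln(z/z₀), so V₂/V₁ = ln(z₂/z₀) / ln(z₁/z₀).
ln(36.3/0.046) = 6.6709, ln(2.0/0.046) = 3.7723
V₂ = 11.6 × 6.6709/3.7723 = 11.6 × 1.7684 = 20.5136 m/s

20.51 m/s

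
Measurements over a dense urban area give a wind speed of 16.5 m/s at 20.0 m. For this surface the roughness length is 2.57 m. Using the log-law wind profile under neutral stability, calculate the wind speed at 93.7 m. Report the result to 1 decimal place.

28.9 m/s

Log law: V(z) ∝ ln(z/z₀), so V₂/V₁ = ln(z₂/z₀) / ln(z₁/z₀).
ln(93.7/2.57) = 3.5962, ln(20.0/2.57) = 2.0518
V₂ = 16.5 × 3.5962/2.0518 = 16.5 × 1.7527 = 28.9192 m/s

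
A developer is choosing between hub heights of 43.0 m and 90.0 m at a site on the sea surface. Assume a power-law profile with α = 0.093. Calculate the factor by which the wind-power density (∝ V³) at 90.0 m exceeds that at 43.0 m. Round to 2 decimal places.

Speed ratio: V_B/V_A = (z_B/z_A)^α = (90.0/43.0)^0.093 = (2.0930)^0.093 = 1.07110
Power-density ratio: P_B/P_A = (V_B/V_A)³ = (1.07110)³ = 1.22884

1.23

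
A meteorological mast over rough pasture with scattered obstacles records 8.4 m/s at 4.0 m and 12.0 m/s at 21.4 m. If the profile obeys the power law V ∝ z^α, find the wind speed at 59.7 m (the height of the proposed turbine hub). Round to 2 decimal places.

14.93 m/s

First find α: α = ln(V₂/V₁)/ln(z₂/z₁) = ln(12.0/8.4)/ln(21.4/4.0) = 0.35667/1.67710 = 0.2127
Extrapolate from 21.4 m to 59.7 m: V₃ = 12.0 × (59.7/21.4)^0.2127 = 12.0 × 1.2438 = 14.9259 m/s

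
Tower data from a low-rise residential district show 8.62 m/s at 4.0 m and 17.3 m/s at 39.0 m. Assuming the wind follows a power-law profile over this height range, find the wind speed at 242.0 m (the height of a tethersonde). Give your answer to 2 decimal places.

First find α: α = ln(V₂/V₁)/ln(z₂/z₁) = ln(17.3/8.62)/ln(39.0/4.0) = 0.69662/2.27727 = 0.3059
Extrapolate from 39.0 m to 242.0 m: V₃ = 17.3 × (242.0/39.0)^0.3059 = 17.3 × 1.7479 = 30.2378 m/s

30.24 m/s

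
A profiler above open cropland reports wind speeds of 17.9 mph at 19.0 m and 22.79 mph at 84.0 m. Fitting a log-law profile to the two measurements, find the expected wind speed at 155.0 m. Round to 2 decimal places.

24.81 mph

Log law: V ∝ ln(z/z₀). From the pair, with r = V₁/V₂ = 0.78543,
ln z₀ = (ln z₁ − r·ln z₂)/(1 − r) = (2.9444 − 0.78543×4.4308)/0.21457 = -2.4965 → z₀ = 0.08237 m
V₃ = V₁ · ln(z₃/z₀)/ln(z₁/z₀) = 17.9 × 7.5399/5.4409 = 24.8054 mph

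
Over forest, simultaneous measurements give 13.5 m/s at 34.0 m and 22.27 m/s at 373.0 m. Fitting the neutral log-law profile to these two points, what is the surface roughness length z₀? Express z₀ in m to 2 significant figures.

z₀ ≈ 0.85 m

Log law: V(z) ∝ ln(z/z₀). With r = V₁/V₂ = 13.5/22.27 = 0.60620,
r · ln(z₂/z₀) = ln(z₁/z₀) ⇒ ln z₀ = (ln z₁ − r·ln z₂)/(1 − r)
ln z₀ = (3.52636 − 0.60620×5.92158) / 0.39380 = -0.1607
z₀ = exp(-0.1607) = 0.8516 m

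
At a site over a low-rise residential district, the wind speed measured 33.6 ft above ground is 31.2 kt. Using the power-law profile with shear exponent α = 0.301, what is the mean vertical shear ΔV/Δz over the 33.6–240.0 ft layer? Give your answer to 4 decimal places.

0.1220 kt/ft

Power law: V₂ = V₁ · (z₂/z₁)^α = 31.2 × (7.1429)^0.301 = 56.3858 kt
ΔV/Δz = (56.3858 − 31.2)/(240.0 − 33.6) = 25.1858/206.4000 = 0.12202 kt/ft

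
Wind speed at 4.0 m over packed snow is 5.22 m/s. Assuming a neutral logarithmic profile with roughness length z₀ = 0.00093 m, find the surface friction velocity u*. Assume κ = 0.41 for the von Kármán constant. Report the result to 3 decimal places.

u* ≈ 0.256 m/s

Log law: V(z) = (u*/κ) · ln(z/z₀) ⇒ u* = κ · V / ln(z/z₀)
u* = 0.41 × 5.22 / ln(4.0/0.00093) = 0.41 × 5.22 / 8.3666
   = 2.1402 / 8.3666 = 0.2558 m/s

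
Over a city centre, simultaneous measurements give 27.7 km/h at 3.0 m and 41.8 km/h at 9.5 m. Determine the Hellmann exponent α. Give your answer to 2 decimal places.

Power law: V₂/V₁ = (z₂/z₁)^α ⇒ α = ln(V₂/V₁) / ln(z₂/z₁)
α = ln(41.8/27.7) / ln(9.5/3.0) = ln(1.5090) / ln(3.1667)
  = 0.41146 / 1.15268 = 0.35696

α ≈ 0.36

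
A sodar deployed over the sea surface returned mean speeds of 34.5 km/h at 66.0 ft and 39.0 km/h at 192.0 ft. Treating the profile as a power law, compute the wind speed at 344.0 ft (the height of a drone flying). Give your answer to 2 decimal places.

First find α: α = ln(V₂/V₁)/ln(z₂/z₁) = ln(39.0/34.5)/ln(192.0/66.0) = 0.12260/1.06784 = 0.1148
Extrapolate from 192.0 ft to 344.0 ft: V₃ = 39.0 × (344.0/192.0)^0.1148 = 39.0 × 1.0692 = 41.7006 km/h

41.70 km/h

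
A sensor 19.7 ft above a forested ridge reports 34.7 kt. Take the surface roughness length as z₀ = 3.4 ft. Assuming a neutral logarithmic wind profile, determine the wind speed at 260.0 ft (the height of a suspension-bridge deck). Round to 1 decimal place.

85.7 kt

Log law: V(z) ∝ ln(z/z₀), so V₂/V₁ = ln(z₂/z₀) / ln(z₁/z₀).
ln(260.0/3.4) = 4.3369, ln(19.7/3.4) = 1.7568
V₂ = 34.7 × 4.3369/1.7568 = 34.7 × 2.4686 = 85.6597 kt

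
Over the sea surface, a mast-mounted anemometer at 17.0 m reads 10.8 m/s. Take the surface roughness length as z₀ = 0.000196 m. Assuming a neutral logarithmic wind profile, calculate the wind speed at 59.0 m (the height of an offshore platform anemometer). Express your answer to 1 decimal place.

Log law: V(z) ∝ ln(z/z₀), so V₂/V₁ = ln(z₂/z₀) / ln(z₁/z₀).
ln(59.0/0.000196) = 12.6149, ln(17.0/0.000196) = 11.3706
V₂ = 10.8 × 12.6149/11.3706 = 10.8 × 1.1094 = 11.9819 m/s

12.0 m/s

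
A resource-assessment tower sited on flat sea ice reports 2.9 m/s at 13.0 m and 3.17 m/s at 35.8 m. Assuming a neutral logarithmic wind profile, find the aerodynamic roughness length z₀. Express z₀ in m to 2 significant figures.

Log law: V(z) ∝ ln(z/z₀). With r = V₁/V₂ = 2.9/3.17 = 0.91483,
r · ln(z₂/z₀) = ln(z₁/z₀) ⇒ ln z₀ = (ln z₁ − r·ln z₂)/(1 − r)
ln z₀ = (2.56495 − 0.91483×3.57795) / 0.08517 = -8.3154
z₀ = exp(-8.3154) = 0.0002447 m

z₀ ≈ 0.00024 m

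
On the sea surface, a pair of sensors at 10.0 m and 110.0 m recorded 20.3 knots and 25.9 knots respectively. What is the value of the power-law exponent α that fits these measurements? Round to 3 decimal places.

α ≈ 0.102

Power law: V₂/V₁ = (z₂/z₁)^α ⇒ α = ln(V₂/V₁) / ln(z₂/z₁)
α = ln(25.9/20.3) / ln(110.0/10.0) = ln(1.2759) / ln(11.0000)
  = 0.24362 / 2.39790 = 0.10160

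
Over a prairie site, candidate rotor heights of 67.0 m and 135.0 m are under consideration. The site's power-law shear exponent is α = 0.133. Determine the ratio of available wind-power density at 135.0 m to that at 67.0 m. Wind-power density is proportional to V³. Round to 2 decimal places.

Speed ratio: V_B/V_A = (z_B/z_A)^α = (135.0/67.0)^0.133 = (2.0149)^0.133 = 1.09766
Power-density ratio: P_B/P_A = (V_B/V_A)³ = (1.09766)³ = 1.32251

1.32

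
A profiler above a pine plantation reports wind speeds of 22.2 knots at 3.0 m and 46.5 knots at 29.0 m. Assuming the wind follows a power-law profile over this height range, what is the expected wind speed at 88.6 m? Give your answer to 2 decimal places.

66.92 knots

First find α: α = ln(V₂/V₁)/ln(z₂/z₁) = ln(46.5/22.2)/ln(29.0/3.0) = 0.73936/2.26868 = 0.3259
Extrapolate from 29.0 m to 88.6 m: V₃ = 46.5 × (88.6/29.0)^0.3259 = 46.5 × 1.4390 = 66.9153 knots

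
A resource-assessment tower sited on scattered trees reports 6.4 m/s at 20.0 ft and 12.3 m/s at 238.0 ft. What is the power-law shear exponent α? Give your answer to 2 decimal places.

α ≈ 0.26

Power law: V₂/V₁ = (z₂/z₁)^α ⇒ α = ln(V₂/V₁) / ln(z₂/z₁)
α = ln(12.3/6.4) / ln(238.0/20.0) = ln(1.9219) / ln(11.9000)
  = 0.65330 / 2.47654 = 0.26380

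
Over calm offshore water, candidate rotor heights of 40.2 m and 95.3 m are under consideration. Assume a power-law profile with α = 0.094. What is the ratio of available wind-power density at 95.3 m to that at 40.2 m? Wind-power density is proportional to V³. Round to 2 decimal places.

1.28

Speed ratio: V_B/V_A = (z_B/z_A)^α = (95.3/40.2)^0.094 = (2.3706)^0.094 = 1.08452
Power-density ratio: P_B/P_A = (V_B/V_A)³ = (1.08452)³ = 1.27559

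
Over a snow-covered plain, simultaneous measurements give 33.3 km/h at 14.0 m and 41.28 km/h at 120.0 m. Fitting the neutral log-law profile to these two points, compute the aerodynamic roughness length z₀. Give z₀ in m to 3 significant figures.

z₀ ≈ 0.00179 m

Log law: V(z) ∝ ln(z/z₀). With r = V₁/V₂ = 33.3/41.28 = 0.80669,
r · ln(z₂/z₀) = ln(z₁/z₀) ⇒ ln z₀ = (ln z₁ − r·ln z₂)/(1 − r)
ln z₀ = (2.63906 − 0.80669×4.78749) / 0.19331 = -6.3262
z₀ = exp(-6.3262) = 0.001789 m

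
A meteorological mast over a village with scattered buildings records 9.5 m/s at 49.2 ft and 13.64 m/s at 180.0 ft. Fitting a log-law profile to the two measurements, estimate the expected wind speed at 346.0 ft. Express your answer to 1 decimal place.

Log law: V ∝ ln(z/z₀). From the pair, with r = V₁/V₂ = 0.69648,
ln z₀ = (ln z₁ − r·ln z₂)/(1 − r) = (3.8959 − 0.69648×5.1930)/0.30352 = 0.9195 → z₀ = 2.508 ft
V₃ = V₁ · ln(z₃/z₀)/ln(z₁/z₀) = 9.5 × 4.9269/2.9764 = 15.7258 m/s

15.7 m/s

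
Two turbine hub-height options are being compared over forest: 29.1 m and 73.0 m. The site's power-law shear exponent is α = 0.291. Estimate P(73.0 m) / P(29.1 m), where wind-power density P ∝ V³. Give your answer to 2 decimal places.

2.23

Speed ratio: V_B/V_A = (z_B/z_A)^α = (73.0/29.1)^0.291 = (2.5086)^0.291 = 1.30688
Power-density ratio: P_B/P_A = (V_B/V_A)³ = (1.30688)³ = 2.23204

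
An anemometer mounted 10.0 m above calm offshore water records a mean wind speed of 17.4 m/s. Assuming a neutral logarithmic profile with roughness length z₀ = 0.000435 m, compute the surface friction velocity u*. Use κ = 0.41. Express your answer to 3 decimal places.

Log law: V(z) = (u*/κ) · ln(z/z₀) ⇒ u* = κ · V / ln(z/z₀)
u* = 0.41 × 17.4 / ln(10.0/0.000435) = 0.41 × 17.4 / 10.0427
   = 7.1340 / 10.0427 = 0.7104 m/s

u* ≈ 0.710 m/s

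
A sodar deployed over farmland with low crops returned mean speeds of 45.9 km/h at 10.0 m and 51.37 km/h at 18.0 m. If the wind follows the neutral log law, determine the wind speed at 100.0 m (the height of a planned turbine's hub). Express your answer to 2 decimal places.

Log law: V ∝ ln(z/z₀). From the pair, with r = V₁/V₂ = 0.89352,
ln z₀ = (ln z₁ − r·ln z₂)/(1 − r) = (2.3026 − 0.89352×2.8904)/0.10648 = -2.6297 → z₀ = 0.07210 m
V₃ = V₁ · ln(z₃/z₀)/ln(z₁/z₀) = 45.9 × 7.2348/4.9323 = 67.3281 km/h

67.33 km/h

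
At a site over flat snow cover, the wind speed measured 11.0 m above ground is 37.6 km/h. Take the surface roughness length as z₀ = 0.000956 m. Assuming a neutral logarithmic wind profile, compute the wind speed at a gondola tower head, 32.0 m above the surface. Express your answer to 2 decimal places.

41.89 km/h

Log law: V(z) ∝ ln(z/z₀), so V₂/V₁ = ln(z₂/z₀) / ln(z₁/z₀).
ln(32.0/0.000956) = 10.4185, ln(11.0/0.000956) = 9.3506
V₂ = 37.6 × 10.4185/9.3506 = 37.6 × 1.1142 = 41.8939 km/h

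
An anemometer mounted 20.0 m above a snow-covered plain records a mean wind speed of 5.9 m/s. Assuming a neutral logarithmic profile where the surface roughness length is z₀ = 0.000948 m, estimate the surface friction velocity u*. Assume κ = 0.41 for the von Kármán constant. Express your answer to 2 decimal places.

u* ≈ 0.24 m/s

Log law: V(z) = (u*/κ) · ln(z/z₀) ⇒ u* = κ · V / ln(z/z₀)
u* = 0.41 × 5.9 / ln(20.0/0.000948) = 0.41 × 5.9 / 9.9569
   = 2.4190 / 9.9569 = 0.2429 m/s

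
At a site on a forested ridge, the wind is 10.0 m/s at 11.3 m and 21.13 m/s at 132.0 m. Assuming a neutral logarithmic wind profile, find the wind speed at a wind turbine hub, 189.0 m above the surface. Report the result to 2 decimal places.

Log law: V ∝ ln(z/z₀). From the pair, with r = V₁/V₂ = 0.47326,
ln z₀ = (ln z₁ − r·ln z₂)/(1 − r) = (2.4248 − 0.47326×4.8828)/0.52674 = 0.2164 → z₀ = 1.242 m
V₃ = V₁ · ln(z₃/z₀)/ln(z₁/z₀) = 10.0 × 5.0254/2.2084 = 22.7553 m/s

22.76 m/s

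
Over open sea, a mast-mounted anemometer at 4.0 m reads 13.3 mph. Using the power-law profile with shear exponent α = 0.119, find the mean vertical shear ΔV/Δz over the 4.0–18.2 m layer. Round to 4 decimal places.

0.1851 mph/m

Power law: V₂ = V₁ · (z₂/z₁)^α = 13.3 × (4.5500)^0.119 = 15.9278 mph
ΔV/Δz = (15.9278 − 13.3)/(18.2 − 4.0) = 2.6278/14.2000 = 0.18505 mph/m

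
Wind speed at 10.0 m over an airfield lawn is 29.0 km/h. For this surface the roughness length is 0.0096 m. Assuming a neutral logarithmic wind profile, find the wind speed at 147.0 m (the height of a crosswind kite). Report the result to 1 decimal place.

40.2 km/h

Log law: V(z) ∝ ln(z/z₀), so V₂/V₁ = ln(z₂/z₀) / ln(z₁/z₀).
ln(147.0/0.0096) = 9.6364, ln(10.0/0.0096) = 6.9486
V₂ = 29.0 × 9.6364/6.9486 = 29.0 × 1.3868 = 40.2178 km/h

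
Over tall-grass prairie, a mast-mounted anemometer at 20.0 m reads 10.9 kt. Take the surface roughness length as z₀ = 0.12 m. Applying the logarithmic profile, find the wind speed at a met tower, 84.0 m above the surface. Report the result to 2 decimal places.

Log law: V(z) ∝ ln(z/z₀), so V₂/V₁ = ln(z₂/z₀) / ln(z₁/z₀).
ln(84.0/0.12) = 6.5511, ln(20.0/0.12) = 5.1160
V₂ = 10.9 × 6.5511/5.1160 = 10.9 × 1.2805 = 13.9576 kt

13.96 kt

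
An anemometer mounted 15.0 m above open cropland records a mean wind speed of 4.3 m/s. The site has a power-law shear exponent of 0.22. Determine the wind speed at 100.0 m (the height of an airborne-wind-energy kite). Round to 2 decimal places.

Power-law profile: V₂ = V₁ · (z₂/z₁)^α
V₂ = 4.3 × (100.0/15.0)^0.22 = 4.3 × (6.6667)^0.22
    = 4.3 × 1.5180 = 6.5272 m/s

6.53 m/s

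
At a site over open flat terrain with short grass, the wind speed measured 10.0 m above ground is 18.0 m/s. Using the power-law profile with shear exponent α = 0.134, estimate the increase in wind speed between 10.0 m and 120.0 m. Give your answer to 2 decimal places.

7.11 m/s

Power law: V₂ = V₁ · (z₂/z₁)^α = 18.0 × (12.0000)^0.134 = 25.1121 m/s
ΔV = 25.1121 − 18.0 = 7.1121 m/s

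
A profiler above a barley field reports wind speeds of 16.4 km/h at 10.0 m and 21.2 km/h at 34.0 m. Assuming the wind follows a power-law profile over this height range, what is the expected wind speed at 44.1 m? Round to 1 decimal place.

First find α: α = ln(V₂/V₁)/ln(z₂/z₁) = ln(21.2/16.4)/ln(34.0/10.0) = 0.25672/1.22378 = 0.2098
Extrapolate from 34.0 m to 44.1 m: V₃ = 21.2 × (44.1/34.0)^0.2098 = 21.2 × 1.0561 = 22.3889 km/h

22.4 km/h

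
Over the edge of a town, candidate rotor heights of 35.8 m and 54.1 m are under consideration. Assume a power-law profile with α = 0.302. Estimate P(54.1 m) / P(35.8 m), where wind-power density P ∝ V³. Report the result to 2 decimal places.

Speed ratio: V_B/V_A = (z_B/z_A)^α = (54.1/35.8)^0.302 = (1.5112)^0.302 = 1.13280
Power-density ratio: P_B/P_A = (V_B/V_A)³ = (1.13280)³ = 1.45365

1.45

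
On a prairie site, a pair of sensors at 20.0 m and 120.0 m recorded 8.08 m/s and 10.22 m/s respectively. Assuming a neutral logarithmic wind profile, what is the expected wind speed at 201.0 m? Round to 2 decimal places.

Log law: V ∝ ln(z/z₀). From the pair, with r = V₁/V₂ = 0.79061,
ln z₀ = (ln z₁ − r·ln z₂)/(1 − r) = (2.9957 − 0.79061×4.7875)/0.20939 = -3.7694 → z₀ = 0.02307 m
V₃ = V₁ · ln(z₃/z₀)/ln(z₁/z₀) = 8.08 × 9.0727/6.7651 = 10.8361 m/s

10.84 m/s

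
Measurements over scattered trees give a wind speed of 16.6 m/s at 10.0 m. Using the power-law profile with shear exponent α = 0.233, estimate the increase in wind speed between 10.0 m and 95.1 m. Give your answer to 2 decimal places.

11.46 m/s

Power law: V₂ = V₁ · (z₂/z₁)^α = 16.6 × (9.5100)^0.233 = 28.0559 m/s
ΔV = 28.0559 − 16.6 = 11.4559 m/s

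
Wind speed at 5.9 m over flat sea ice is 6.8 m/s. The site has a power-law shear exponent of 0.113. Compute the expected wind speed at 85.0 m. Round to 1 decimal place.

Power-law profile: V₂ = V₁ · (z₂/z₁)^α
V₂ = 6.8 × (85.0/5.9)^0.113 = 6.8 × (14.4068)^0.113
    = 6.8 × 1.3518 = 9.1924 m/s

9.2 m/s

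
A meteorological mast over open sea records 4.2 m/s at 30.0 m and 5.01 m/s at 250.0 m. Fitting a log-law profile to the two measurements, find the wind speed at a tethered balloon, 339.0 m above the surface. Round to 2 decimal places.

5.13 m/s

Log law: V ∝ ln(z/z₀). From the pair, with r = V₁/V₂ = 0.83832,
ln z₀ = (ln z₁ − r·ln z₂)/(1 − r) = (3.4012 − 0.83832×5.5215)/0.16168 = -7.5928 → z₀ = 0.0005041 m
V₃ = V₁ · ln(z₃/z₀)/ln(z₁/z₀) = 4.2 × 13.4188/10.9940 = 5.1263 m/s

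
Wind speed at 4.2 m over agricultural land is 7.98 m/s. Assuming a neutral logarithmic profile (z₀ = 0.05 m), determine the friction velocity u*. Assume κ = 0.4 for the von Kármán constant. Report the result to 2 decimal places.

Log law: V(z) = (u*/κ) · ln(z/z₀) ⇒ u* = κ · V / ln(z/z₀)
u* = 0.4 × 7.98 / ln(4.2/0.05) = 0.4 × 7.98 / 4.4308
   = 3.1920 / 4.4308 = 0.7204 m/s

u* ≈ 0.72 m/s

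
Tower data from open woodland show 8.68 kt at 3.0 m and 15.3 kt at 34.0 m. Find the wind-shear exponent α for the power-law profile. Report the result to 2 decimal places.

α ≈ 0.23

Power law: V₂/V₁ = (z₂/z₁)^α ⇒ α = ln(V₂/V₁) / ln(z₂/z₁)
α = ln(15.3/8.68) / ln(34.0/3.0) = ln(1.7627) / ln(11.3333)
  = 0.56683 / 2.42775 = 0.23348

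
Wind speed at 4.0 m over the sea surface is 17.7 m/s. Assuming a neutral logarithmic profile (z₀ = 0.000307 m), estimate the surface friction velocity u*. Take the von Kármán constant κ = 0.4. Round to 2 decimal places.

Log law: V(z) = (u*/κ) · ln(z/z₀) ⇒ u* = κ · V / ln(z/z₀)
u* = 0.4 × 17.7 / ln(4.0/0.000307) = 0.4 × 17.7 / 9.4750
   = 7.0800 / 9.4750 = 0.7472 m/s

u* ≈ 0.75 m/s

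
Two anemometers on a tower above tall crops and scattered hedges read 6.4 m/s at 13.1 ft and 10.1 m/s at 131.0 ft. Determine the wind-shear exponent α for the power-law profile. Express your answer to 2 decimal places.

α ≈ 0.20

Power law: V₂/V₁ = (z₂/z₁)^α ⇒ α = ln(V₂/V₁) / ln(z₂/z₁)
α = ln(10.1/6.4) / ln(131.0/13.1) = ln(1.5781) / ln(10.0000)
  = 0.45624 / 2.30259 = 0.19814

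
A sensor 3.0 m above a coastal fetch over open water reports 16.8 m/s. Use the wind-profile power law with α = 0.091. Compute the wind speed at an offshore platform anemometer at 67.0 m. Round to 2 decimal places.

22.29 m/s

Power-law profile: V₂ = V₁ · (z₂/z₁)^α
V₂ = 16.8 × (67.0/3.0)^0.091 = 16.8 × (22.3333)^0.091
    = 16.8 × 1.3266 = 22.2876 m/s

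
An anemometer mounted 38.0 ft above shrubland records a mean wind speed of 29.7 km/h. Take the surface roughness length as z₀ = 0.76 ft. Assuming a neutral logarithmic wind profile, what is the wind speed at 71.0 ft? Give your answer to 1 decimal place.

Log law: V(z) ∝ ln(z/z₀), so V₂/V₁ = ln(z₂/z₀) / ln(z₁/z₀).
ln(71.0/0.76) = 4.5371, ln(38.0/0.76) = 3.9120
V₂ = 29.7 × 4.5371/3.9120 = 29.7 × 1.1598 = 34.4457 km/h

34.4 km/h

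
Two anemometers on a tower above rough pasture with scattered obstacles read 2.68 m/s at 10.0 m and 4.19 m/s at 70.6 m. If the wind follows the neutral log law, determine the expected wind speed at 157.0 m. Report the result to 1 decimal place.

4.8 m/s

Log law: V ∝ ln(z/z₀). From the pair, with r = V₁/V₂ = 0.63962,
ln z₀ = (ln z₁ − r·ln z₂)/(1 − r) = (2.3026 − 0.63962×4.2570)/0.36038 = -1.1662 → z₀ = 0.3115 m
V₃ = V₁ · ln(z₃/z₀)/ln(z₁/z₀) = 2.68 × 6.2225/3.4688 = 4.8075 m/s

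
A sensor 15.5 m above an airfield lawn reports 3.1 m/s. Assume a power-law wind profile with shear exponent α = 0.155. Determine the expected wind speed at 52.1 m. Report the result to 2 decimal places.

Power-law profile: V₂ = V₁ · (z₂/z₁)^α
V₂ = 3.1 × (52.1/15.5)^0.155 = 3.1 × (3.3613)^0.155
    = 3.1 × 1.2067 = 3.7408 m/s

3.74 m/s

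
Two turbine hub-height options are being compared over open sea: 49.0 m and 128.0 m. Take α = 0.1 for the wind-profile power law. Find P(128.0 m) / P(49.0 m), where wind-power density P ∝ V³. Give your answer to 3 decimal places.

1.334

Speed ratio: V_B/V_A = (z_B/z_A)^α = (128.0/49.0)^0.1 = (2.6122)^0.1 = 1.10078
Power-density ratio: P_B/P_A = (V_B/V_A)³ = (1.10078)³ = 1.33384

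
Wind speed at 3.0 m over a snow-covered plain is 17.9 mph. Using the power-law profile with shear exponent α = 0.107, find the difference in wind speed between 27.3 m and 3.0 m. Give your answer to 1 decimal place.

4.8 mph

Power law: V₂ = V₁ · (z₂/z₁)^α = 17.9 × (9.1000)^0.107 = 22.6710 mph
ΔV = 22.6710 − 17.9 = 4.7710 mph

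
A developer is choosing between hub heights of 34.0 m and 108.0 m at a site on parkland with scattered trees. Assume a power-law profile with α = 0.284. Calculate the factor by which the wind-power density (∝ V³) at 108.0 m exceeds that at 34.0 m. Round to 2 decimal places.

Speed ratio: V_B/V_A = (z_B/z_A)^α = (108.0/34.0)^0.284 = (3.1765)^0.284 = 1.38852
Power-density ratio: P_B/P_A = (V_B/V_A)³ = (1.38852)³ = 2.67705

2.68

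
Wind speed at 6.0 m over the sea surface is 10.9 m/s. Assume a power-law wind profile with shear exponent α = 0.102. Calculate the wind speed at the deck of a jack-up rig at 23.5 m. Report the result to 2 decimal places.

12.53 m/s

Power-law profile: V₂ = V₁ · (z₂/z₁)^α
V₂ = 10.9 × (23.5/6.0)^0.102 = 10.9 × (3.9167)^0.102
    = 10.9 × 1.1494 = 12.5286 m/s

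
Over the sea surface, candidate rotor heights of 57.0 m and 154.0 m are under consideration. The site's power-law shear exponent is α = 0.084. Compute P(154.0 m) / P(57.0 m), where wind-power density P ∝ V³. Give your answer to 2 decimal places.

1.28

Speed ratio: V_B/V_A = (z_B/z_A)^α = (154.0/57.0)^0.084 = (2.7018)^0.084 = 1.08707
Power-density ratio: P_B/P_A = (V_B/V_A)³ = (1.08707)³ = 1.28462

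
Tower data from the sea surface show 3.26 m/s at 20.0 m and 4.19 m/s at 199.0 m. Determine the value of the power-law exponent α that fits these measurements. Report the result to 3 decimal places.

α ≈ 0.109

Power law: V₂/V₁ = (z₂/z₁)^α ⇒ α = ln(V₂/V₁) / ln(z₂/z₁)
α = ln(4.19/3.26) / ln(199.0/20.0) = ln(1.2853) / ln(9.9500)
  = 0.25097 / 2.29757 = 0.10923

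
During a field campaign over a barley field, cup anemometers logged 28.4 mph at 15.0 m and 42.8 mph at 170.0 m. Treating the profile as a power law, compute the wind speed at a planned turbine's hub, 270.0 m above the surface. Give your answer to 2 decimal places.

46.28 mph

First find α: α = ln(V₂/V₁)/ln(z₂/z₁) = ln(42.8/28.4)/ln(170.0/15.0) = 0.41015/2.42775 = 0.1689
Extrapolate from 170.0 m to 270.0 m: V₃ = 42.8 × (270.0/170.0)^0.1689 = 42.8 × 1.0813 = 46.2793 mph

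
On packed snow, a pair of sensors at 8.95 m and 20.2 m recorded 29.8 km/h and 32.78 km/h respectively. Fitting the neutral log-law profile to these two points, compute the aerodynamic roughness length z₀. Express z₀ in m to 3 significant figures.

Log law: V(z) ∝ ln(z/z₀). With r = V₁/V₂ = 29.8/32.78 = 0.90909,
r · ln(z₂/z₀) = ln(z₁/z₀) ⇒ ln z₀ = (ln z₁ − r·ln z₂)/(1 − r)
ln z₀ = (2.19165 − 0.90909×3.00568) / 0.09091 = -5.9486
z₀ = exp(-5.9486) = 0.002609 m

z₀ ≈ 0.00261 m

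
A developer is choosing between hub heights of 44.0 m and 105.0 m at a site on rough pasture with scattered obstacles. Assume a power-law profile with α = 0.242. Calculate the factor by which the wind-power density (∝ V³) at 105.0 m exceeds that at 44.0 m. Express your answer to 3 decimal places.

Speed ratio: V_B/V_A = (z_B/z_A)^α = (105.0/44.0)^0.242 = (2.3864)^0.242 = 1.23428
Power-density ratio: P_B/P_A = (V_B/V_A)³ = (1.23428)³ = 1.88034

1.880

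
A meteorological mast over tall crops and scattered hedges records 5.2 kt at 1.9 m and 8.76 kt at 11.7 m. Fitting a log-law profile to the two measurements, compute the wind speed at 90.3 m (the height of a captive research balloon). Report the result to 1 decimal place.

Log law: V ∝ ln(z/z₀). From the pair, with r = V₁/V₂ = 0.59361,
ln z₀ = (ln z₁ − r·ln z₂)/(1 − r) = (0.6419 − 0.59361×2.4596)/0.40639 = -2.0133 → z₀ = 0.1336 m
V₃ = V₁ · ln(z₃/z₀)/ln(z₁/z₀) = 5.2 × 6.5164/2.6551 = 12.7623 kt

12.8 kt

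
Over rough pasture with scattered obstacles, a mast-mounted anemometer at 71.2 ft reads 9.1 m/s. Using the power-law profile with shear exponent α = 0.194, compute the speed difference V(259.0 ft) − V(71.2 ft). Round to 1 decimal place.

2.6 m/s

Power law: V₂ = V₁ · (z₂/z₁)^α = 9.1 × (3.6376)^0.194 = 11.6907 m/s
ΔV = 11.6907 − 9.1 = 2.5907 m/s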